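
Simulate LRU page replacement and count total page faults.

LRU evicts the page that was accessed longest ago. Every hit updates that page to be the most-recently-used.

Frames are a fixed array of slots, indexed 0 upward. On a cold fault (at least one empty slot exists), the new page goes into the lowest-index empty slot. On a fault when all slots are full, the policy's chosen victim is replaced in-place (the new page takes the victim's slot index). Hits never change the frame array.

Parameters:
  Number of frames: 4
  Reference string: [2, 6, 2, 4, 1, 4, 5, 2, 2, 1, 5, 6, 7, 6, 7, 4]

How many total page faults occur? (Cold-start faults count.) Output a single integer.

Answer: 8

Derivation:
Step 0: ref 2 → FAULT, frames=[2,-,-,-]
Step 1: ref 6 → FAULT, frames=[2,6,-,-]
Step 2: ref 2 → HIT, frames=[2,6,-,-]
Step 3: ref 4 → FAULT, frames=[2,6,4,-]
Step 4: ref 1 → FAULT, frames=[2,6,4,1]
Step 5: ref 4 → HIT, frames=[2,6,4,1]
Step 6: ref 5 → FAULT (evict 6), frames=[2,5,4,1]
Step 7: ref 2 → HIT, frames=[2,5,4,1]
Step 8: ref 2 → HIT, frames=[2,5,4,1]
Step 9: ref 1 → HIT, frames=[2,5,4,1]
Step 10: ref 5 → HIT, frames=[2,5,4,1]
Step 11: ref 6 → FAULT (evict 4), frames=[2,5,6,1]
Step 12: ref 7 → FAULT (evict 2), frames=[7,5,6,1]
Step 13: ref 6 → HIT, frames=[7,5,6,1]
Step 14: ref 7 → HIT, frames=[7,5,6,1]
Step 15: ref 4 → FAULT (evict 1), frames=[7,5,6,4]
Total faults: 8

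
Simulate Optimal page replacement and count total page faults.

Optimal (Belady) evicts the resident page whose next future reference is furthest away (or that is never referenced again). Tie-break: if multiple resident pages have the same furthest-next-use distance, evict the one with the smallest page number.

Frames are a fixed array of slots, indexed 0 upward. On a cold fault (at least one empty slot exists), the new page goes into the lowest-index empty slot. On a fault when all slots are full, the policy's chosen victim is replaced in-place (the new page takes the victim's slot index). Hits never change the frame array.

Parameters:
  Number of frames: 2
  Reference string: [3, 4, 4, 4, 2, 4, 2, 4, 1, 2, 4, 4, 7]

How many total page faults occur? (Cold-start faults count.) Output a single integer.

Step 0: ref 3 → FAULT, frames=[3,-]
Step 1: ref 4 → FAULT, frames=[3,4]
Step 2: ref 4 → HIT, frames=[3,4]
Step 3: ref 4 → HIT, frames=[3,4]
Step 4: ref 2 → FAULT (evict 3), frames=[2,4]
Step 5: ref 4 → HIT, frames=[2,4]
Step 6: ref 2 → HIT, frames=[2,4]
Step 7: ref 4 → HIT, frames=[2,4]
Step 8: ref 1 → FAULT (evict 4), frames=[2,1]
Step 9: ref 2 → HIT, frames=[2,1]
Step 10: ref 4 → FAULT (evict 1), frames=[2,4]
Step 11: ref 4 → HIT, frames=[2,4]
Step 12: ref 7 → FAULT (evict 2), frames=[7,4]
Total faults: 6

Answer: 6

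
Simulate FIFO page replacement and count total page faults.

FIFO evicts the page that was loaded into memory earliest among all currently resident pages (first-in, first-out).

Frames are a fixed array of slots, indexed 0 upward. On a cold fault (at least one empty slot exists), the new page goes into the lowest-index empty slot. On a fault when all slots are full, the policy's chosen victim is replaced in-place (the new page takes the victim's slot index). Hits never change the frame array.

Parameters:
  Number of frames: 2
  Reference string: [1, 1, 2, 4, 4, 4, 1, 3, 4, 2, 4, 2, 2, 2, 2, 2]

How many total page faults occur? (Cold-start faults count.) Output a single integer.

Step 0: ref 1 → FAULT, frames=[1,-]
Step 1: ref 1 → HIT, frames=[1,-]
Step 2: ref 2 → FAULT, frames=[1,2]
Step 3: ref 4 → FAULT (evict 1), frames=[4,2]
Step 4: ref 4 → HIT, frames=[4,2]
Step 5: ref 4 → HIT, frames=[4,2]
Step 6: ref 1 → FAULT (evict 2), frames=[4,1]
Step 7: ref 3 → FAULT (evict 4), frames=[3,1]
Step 8: ref 4 → FAULT (evict 1), frames=[3,4]
Step 9: ref 2 → FAULT (evict 3), frames=[2,4]
Step 10: ref 4 → HIT, frames=[2,4]
Step 11: ref 2 → HIT, frames=[2,4]
Step 12: ref 2 → HIT, frames=[2,4]
Step 13: ref 2 → HIT, frames=[2,4]
Step 14: ref 2 → HIT, frames=[2,4]
Step 15: ref 2 → HIT, frames=[2,4]
Total faults: 7

Answer: 7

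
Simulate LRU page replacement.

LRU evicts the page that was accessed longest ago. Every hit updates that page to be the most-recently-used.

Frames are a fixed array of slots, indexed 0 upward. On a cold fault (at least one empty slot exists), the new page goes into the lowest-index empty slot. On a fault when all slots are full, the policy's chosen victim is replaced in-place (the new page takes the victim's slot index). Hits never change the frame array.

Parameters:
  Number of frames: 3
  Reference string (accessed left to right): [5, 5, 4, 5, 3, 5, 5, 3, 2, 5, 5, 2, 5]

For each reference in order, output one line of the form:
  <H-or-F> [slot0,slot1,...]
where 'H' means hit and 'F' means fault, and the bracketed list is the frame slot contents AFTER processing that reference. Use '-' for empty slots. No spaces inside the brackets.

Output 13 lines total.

F [5,-,-]
H [5,-,-]
F [5,4,-]
H [5,4,-]
F [5,4,3]
H [5,4,3]
H [5,4,3]
H [5,4,3]
F [5,2,3]
H [5,2,3]
H [5,2,3]
H [5,2,3]
H [5,2,3]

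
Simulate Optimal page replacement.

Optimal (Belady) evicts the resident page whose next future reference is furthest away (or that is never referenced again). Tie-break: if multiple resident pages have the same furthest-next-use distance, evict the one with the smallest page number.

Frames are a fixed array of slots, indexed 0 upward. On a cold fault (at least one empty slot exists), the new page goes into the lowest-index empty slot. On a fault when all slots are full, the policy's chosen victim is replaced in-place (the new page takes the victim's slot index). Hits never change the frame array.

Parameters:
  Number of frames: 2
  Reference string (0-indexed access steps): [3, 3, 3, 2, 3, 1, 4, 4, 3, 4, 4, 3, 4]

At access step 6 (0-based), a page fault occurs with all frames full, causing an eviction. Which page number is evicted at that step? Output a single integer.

Answer: 1

Derivation:
Step 0: ref 3 -> FAULT, frames=[3,-]
Step 1: ref 3 -> HIT, frames=[3,-]
Step 2: ref 3 -> HIT, frames=[3,-]
Step 3: ref 2 -> FAULT, frames=[3,2]
Step 4: ref 3 -> HIT, frames=[3,2]
Step 5: ref 1 -> FAULT, evict 2, frames=[3,1]
Step 6: ref 4 -> FAULT, evict 1, frames=[3,4]
At step 6: evicted page 1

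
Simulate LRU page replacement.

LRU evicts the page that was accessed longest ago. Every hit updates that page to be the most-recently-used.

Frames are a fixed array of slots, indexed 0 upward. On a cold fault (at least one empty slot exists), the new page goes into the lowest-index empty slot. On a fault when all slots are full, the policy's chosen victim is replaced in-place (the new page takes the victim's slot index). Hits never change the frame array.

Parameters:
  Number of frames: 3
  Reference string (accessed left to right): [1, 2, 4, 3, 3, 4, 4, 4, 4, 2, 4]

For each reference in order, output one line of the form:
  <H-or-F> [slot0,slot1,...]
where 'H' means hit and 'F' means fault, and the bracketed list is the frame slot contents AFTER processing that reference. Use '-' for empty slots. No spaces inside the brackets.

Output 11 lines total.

F [1,-,-]
F [1,2,-]
F [1,2,4]
F [3,2,4]
H [3,2,4]
H [3,2,4]
H [3,2,4]
H [3,2,4]
H [3,2,4]
H [3,2,4]
H [3,2,4]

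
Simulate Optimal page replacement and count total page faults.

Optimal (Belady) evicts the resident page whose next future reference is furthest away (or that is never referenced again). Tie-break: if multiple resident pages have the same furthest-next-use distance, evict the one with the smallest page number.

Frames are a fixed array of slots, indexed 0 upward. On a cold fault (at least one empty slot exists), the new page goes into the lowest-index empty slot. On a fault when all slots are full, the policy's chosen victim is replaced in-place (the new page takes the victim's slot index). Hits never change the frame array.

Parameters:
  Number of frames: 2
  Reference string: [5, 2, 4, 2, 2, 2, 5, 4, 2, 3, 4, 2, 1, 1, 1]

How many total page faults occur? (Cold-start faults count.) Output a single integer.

Step 0: ref 5 → FAULT, frames=[5,-]
Step 1: ref 2 → FAULT, frames=[5,2]
Step 2: ref 4 → FAULT (evict 5), frames=[4,2]
Step 3: ref 2 → HIT, frames=[4,2]
Step 4: ref 2 → HIT, frames=[4,2]
Step 5: ref 2 → HIT, frames=[4,2]
Step 6: ref 5 → FAULT (evict 2), frames=[4,5]
Step 7: ref 4 → HIT, frames=[4,5]
Step 8: ref 2 → FAULT (evict 5), frames=[4,2]
Step 9: ref 3 → FAULT (evict 2), frames=[4,3]
Step 10: ref 4 → HIT, frames=[4,3]
Step 11: ref 2 → FAULT (evict 3), frames=[4,2]
Step 12: ref 1 → FAULT (evict 2), frames=[4,1]
Step 13: ref 1 → HIT, frames=[4,1]
Step 14: ref 1 → HIT, frames=[4,1]
Total faults: 8

Answer: 8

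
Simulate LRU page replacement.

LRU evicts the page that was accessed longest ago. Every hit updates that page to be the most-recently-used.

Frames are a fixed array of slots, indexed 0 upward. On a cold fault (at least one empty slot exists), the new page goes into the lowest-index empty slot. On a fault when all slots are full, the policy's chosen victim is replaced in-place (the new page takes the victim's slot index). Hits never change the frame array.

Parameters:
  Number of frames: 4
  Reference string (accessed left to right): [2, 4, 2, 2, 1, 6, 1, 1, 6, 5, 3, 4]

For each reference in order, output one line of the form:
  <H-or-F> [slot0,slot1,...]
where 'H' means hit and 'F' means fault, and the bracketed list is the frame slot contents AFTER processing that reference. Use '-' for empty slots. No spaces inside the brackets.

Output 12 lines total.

F [2,-,-,-]
F [2,4,-,-]
H [2,4,-,-]
H [2,4,-,-]
F [2,4,1,-]
F [2,4,1,6]
H [2,4,1,6]
H [2,4,1,6]
H [2,4,1,6]
F [2,5,1,6]
F [3,5,1,6]
F [3,5,4,6]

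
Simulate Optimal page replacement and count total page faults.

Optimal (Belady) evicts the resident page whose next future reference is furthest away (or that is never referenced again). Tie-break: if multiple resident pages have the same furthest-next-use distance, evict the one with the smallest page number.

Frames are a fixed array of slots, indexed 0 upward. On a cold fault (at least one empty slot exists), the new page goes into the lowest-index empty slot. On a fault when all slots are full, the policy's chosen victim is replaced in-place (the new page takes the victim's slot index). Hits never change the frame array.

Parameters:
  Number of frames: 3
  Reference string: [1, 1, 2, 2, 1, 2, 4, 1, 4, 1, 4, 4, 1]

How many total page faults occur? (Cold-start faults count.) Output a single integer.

Step 0: ref 1 → FAULT, frames=[1,-,-]
Step 1: ref 1 → HIT, frames=[1,-,-]
Step 2: ref 2 → FAULT, frames=[1,2,-]
Step 3: ref 2 → HIT, frames=[1,2,-]
Step 4: ref 1 → HIT, frames=[1,2,-]
Step 5: ref 2 → HIT, frames=[1,2,-]
Step 6: ref 4 → FAULT, frames=[1,2,4]
Step 7: ref 1 → HIT, frames=[1,2,4]
Step 8: ref 4 → HIT, frames=[1,2,4]
Step 9: ref 1 → HIT, frames=[1,2,4]
Step 10: ref 4 → HIT, frames=[1,2,4]
Step 11: ref 4 → HIT, frames=[1,2,4]
Step 12: ref 1 → HIT, frames=[1,2,4]
Total faults: 3

Answer: 3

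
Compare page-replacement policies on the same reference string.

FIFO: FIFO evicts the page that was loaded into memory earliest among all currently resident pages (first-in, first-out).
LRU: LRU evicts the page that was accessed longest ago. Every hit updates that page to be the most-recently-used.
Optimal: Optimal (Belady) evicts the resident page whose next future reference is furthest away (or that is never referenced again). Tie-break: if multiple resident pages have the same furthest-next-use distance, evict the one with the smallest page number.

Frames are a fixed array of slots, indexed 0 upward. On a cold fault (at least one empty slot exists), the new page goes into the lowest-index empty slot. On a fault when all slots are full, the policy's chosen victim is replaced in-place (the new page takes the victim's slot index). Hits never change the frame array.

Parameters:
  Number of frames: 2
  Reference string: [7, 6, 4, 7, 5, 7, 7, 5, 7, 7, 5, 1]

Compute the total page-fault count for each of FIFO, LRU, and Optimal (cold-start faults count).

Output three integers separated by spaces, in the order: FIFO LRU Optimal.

--- FIFO ---
  step 0: ref 7 -> FAULT, frames=[7,-] (faults so far: 1)
  step 1: ref 6 -> FAULT, frames=[7,6] (faults so far: 2)
  step 2: ref 4 -> FAULT, evict 7, frames=[4,6] (faults so far: 3)
  step 3: ref 7 -> FAULT, evict 6, frames=[4,7] (faults so far: 4)
  step 4: ref 5 -> FAULT, evict 4, frames=[5,7] (faults so far: 5)
  step 5: ref 7 -> HIT, frames=[5,7] (faults so far: 5)
  step 6: ref 7 -> HIT, frames=[5,7] (faults so far: 5)
  step 7: ref 5 -> HIT, frames=[5,7] (faults so far: 5)
  step 8: ref 7 -> HIT, frames=[5,7] (faults so far: 5)
  step 9: ref 7 -> HIT, frames=[5,7] (faults so far: 5)
  step 10: ref 5 -> HIT, frames=[5,7] (faults so far: 5)
  step 11: ref 1 -> FAULT, evict 7, frames=[5,1] (faults so far: 6)
  FIFO total faults: 6
--- LRU ---
  step 0: ref 7 -> FAULT, frames=[7,-] (faults so far: 1)
  step 1: ref 6 -> FAULT, frames=[7,6] (faults so far: 2)
  step 2: ref 4 -> FAULT, evict 7, frames=[4,6] (faults so far: 3)
  step 3: ref 7 -> FAULT, evict 6, frames=[4,7] (faults so far: 4)
  step 4: ref 5 -> FAULT, evict 4, frames=[5,7] (faults so far: 5)
  step 5: ref 7 -> HIT, frames=[5,7] (faults so far: 5)
  step 6: ref 7 -> HIT, frames=[5,7] (faults so far: 5)
  step 7: ref 5 -> HIT, frames=[5,7] (faults so far: 5)
  step 8: ref 7 -> HIT, frames=[5,7] (faults so far: 5)
  step 9: ref 7 -> HIT, frames=[5,7] (faults so far: 5)
  step 10: ref 5 -> HIT, frames=[5,7] (faults so far: 5)
  step 11: ref 1 -> FAULT, evict 7, frames=[5,1] (faults so far: 6)
  LRU total faults: 6
--- Optimal ---
  step 0: ref 7 -> FAULT, frames=[7,-] (faults so far: 1)
  step 1: ref 6 -> FAULT, frames=[7,6] (faults so far: 2)
  step 2: ref 4 -> FAULT, evict 6, frames=[7,4] (faults so far: 3)
  step 3: ref 7 -> HIT, frames=[7,4] (faults so far: 3)
  step 4: ref 5 -> FAULT, evict 4, frames=[7,5] (faults so far: 4)
  step 5: ref 7 -> HIT, frames=[7,5] (faults so far: 4)
  step 6: ref 7 -> HIT, frames=[7,5] (faults so far: 4)
  step 7: ref 5 -> HIT, frames=[7,5] (faults so far: 4)
  step 8: ref 7 -> HIT, frames=[7,5] (faults so far: 4)
  step 9: ref 7 -> HIT, frames=[7,5] (faults so far: 4)
  step 10: ref 5 -> HIT, frames=[7,5] (faults so far: 4)
  step 11: ref 1 -> FAULT, evict 5, frames=[7,1] (faults so far: 5)
  Optimal total faults: 5

Answer: 6 6 5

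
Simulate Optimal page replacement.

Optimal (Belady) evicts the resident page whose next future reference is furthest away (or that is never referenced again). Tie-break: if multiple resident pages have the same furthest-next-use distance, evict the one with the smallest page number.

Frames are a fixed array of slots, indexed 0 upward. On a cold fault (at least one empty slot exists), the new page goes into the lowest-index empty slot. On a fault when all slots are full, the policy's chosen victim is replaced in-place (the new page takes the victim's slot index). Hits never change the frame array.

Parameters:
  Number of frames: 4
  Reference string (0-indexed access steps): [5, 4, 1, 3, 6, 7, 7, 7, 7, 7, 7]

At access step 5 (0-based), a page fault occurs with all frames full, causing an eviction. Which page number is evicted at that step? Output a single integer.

Answer: 3

Derivation:
Step 0: ref 5 -> FAULT, frames=[5,-,-,-]
Step 1: ref 4 -> FAULT, frames=[5,4,-,-]
Step 2: ref 1 -> FAULT, frames=[5,4,1,-]
Step 3: ref 3 -> FAULT, frames=[5,4,1,3]
Step 4: ref 6 -> FAULT, evict 1, frames=[5,4,6,3]
Step 5: ref 7 -> FAULT, evict 3, frames=[5,4,6,7]
At step 5: evicted page 3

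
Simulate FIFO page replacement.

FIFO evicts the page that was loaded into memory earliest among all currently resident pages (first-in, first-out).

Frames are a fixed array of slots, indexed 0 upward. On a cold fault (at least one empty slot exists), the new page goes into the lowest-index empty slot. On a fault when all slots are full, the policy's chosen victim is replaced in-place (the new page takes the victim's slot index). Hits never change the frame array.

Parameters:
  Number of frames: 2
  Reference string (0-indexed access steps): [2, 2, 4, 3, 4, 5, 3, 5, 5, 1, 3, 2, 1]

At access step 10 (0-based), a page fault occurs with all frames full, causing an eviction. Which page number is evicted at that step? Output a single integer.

Answer: 5

Derivation:
Step 0: ref 2 -> FAULT, frames=[2,-]
Step 1: ref 2 -> HIT, frames=[2,-]
Step 2: ref 4 -> FAULT, frames=[2,4]
Step 3: ref 3 -> FAULT, evict 2, frames=[3,4]
Step 4: ref 4 -> HIT, frames=[3,4]
Step 5: ref 5 -> FAULT, evict 4, frames=[3,5]
Step 6: ref 3 -> HIT, frames=[3,5]
Step 7: ref 5 -> HIT, frames=[3,5]
Step 8: ref 5 -> HIT, frames=[3,5]
Step 9: ref 1 -> FAULT, evict 3, frames=[1,5]
Step 10: ref 3 -> FAULT, evict 5, frames=[1,3]
At step 10: evicted page 5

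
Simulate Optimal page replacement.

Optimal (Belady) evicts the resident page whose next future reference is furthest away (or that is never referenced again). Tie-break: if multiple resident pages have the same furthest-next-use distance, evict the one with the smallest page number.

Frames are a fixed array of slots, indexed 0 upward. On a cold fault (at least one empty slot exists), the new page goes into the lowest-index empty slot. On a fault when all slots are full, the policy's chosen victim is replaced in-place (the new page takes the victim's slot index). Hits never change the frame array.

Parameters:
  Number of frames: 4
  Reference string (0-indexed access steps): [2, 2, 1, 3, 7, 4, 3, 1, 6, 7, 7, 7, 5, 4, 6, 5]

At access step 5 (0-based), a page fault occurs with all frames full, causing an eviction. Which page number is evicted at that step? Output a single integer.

Step 0: ref 2 -> FAULT, frames=[2,-,-,-]
Step 1: ref 2 -> HIT, frames=[2,-,-,-]
Step 2: ref 1 -> FAULT, frames=[2,1,-,-]
Step 3: ref 3 -> FAULT, frames=[2,1,3,-]
Step 4: ref 7 -> FAULT, frames=[2,1,3,7]
Step 5: ref 4 -> FAULT, evict 2, frames=[4,1,3,7]
At step 5: evicted page 2

Answer: 2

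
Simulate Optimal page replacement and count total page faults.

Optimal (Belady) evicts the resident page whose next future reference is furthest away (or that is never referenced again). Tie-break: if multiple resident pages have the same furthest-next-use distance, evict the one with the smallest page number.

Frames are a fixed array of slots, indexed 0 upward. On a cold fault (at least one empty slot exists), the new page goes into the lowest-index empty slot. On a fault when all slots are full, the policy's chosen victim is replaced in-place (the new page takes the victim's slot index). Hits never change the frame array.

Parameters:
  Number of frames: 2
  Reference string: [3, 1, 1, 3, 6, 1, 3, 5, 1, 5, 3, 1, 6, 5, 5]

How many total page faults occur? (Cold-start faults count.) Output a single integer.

Answer: 8

Derivation:
Step 0: ref 3 → FAULT, frames=[3,-]
Step 1: ref 1 → FAULT, frames=[3,1]
Step 2: ref 1 → HIT, frames=[3,1]
Step 3: ref 3 → HIT, frames=[3,1]
Step 4: ref 6 → FAULT (evict 3), frames=[6,1]
Step 5: ref 1 → HIT, frames=[6,1]
Step 6: ref 3 → FAULT (evict 6), frames=[3,1]
Step 7: ref 5 → FAULT (evict 3), frames=[5,1]
Step 8: ref 1 → HIT, frames=[5,1]
Step 9: ref 5 → HIT, frames=[5,1]
Step 10: ref 3 → FAULT (evict 5), frames=[3,1]
Step 11: ref 1 → HIT, frames=[3,1]
Step 12: ref 6 → FAULT (evict 1), frames=[3,6]
Step 13: ref 5 → FAULT (evict 3), frames=[5,6]
Step 14: ref 5 → HIT, frames=[5,6]
Total faults: 8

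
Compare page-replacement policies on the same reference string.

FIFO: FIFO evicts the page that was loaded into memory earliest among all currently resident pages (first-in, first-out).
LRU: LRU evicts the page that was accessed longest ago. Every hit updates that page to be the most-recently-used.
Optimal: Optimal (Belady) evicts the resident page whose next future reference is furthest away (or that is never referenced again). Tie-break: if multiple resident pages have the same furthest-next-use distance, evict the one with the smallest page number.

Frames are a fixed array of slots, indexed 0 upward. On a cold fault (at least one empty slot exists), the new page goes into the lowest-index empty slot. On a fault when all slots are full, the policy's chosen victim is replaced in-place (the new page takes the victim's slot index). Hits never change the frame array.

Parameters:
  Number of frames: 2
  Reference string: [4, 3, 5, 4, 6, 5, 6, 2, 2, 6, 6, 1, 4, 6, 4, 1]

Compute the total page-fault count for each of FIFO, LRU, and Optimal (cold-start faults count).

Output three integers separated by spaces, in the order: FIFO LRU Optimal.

--- FIFO ---
  step 0: ref 4 -> FAULT, frames=[4,-] (faults so far: 1)
  step 1: ref 3 -> FAULT, frames=[4,3] (faults so far: 2)
  step 2: ref 5 -> FAULT, evict 4, frames=[5,3] (faults so far: 3)
  step 3: ref 4 -> FAULT, evict 3, frames=[5,4] (faults so far: 4)
  step 4: ref 6 -> FAULT, evict 5, frames=[6,4] (faults so far: 5)
  step 5: ref 5 -> FAULT, evict 4, frames=[6,5] (faults so far: 6)
  step 6: ref 6 -> HIT, frames=[6,5] (faults so far: 6)
  step 7: ref 2 -> FAULT, evict 6, frames=[2,5] (faults so far: 7)
  step 8: ref 2 -> HIT, frames=[2,5] (faults so far: 7)
  step 9: ref 6 -> FAULT, evict 5, frames=[2,6] (faults so far: 8)
  step 10: ref 6 -> HIT, frames=[2,6] (faults so far: 8)
  step 11: ref 1 -> FAULT, evict 2, frames=[1,6] (faults so far: 9)
  step 12: ref 4 -> FAULT, evict 6, frames=[1,4] (faults so far: 10)
  step 13: ref 6 -> FAULT, evict 1, frames=[6,4] (faults so far: 11)
  step 14: ref 4 -> HIT, frames=[6,4] (faults so far: 11)
  step 15: ref 1 -> FAULT, evict 4, frames=[6,1] (faults so far: 12)
  FIFO total faults: 12
--- LRU ---
  step 0: ref 4 -> FAULT, frames=[4,-] (faults so far: 1)
  step 1: ref 3 -> FAULT, frames=[4,3] (faults so far: 2)
  step 2: ref 5 -> FAULT, evict 4, frames=[5,3] (faults so far: 3)
  step 3: ref 4 -> FAULT, evict 3, frames=[5,4] (faults so far: 4)
  step 4: ref 6 -> FAULT, evict 5, frames=[6,4] (faults so far: 5)
  step 5: ref 5 -> FAULT, evict 4, frames=[6,5] (faults so far: 6)
  step 6: ref 6 -> HIT, frames=[6,5] (faults so far: 6)
  step 7: ref 2 -> FAULT, evict 5, frames=[6,2] (faults so far: 7)
  step 8: ref 2 -> HIT, frames=[6,2] (faults so far: 7)
  step 9: ref 6 -> HIT, frames=[6,2] (faults so far: 7)
  step 10: ref 6 -> HIT, frames=[6,2] (faults so far: 7)
  step 11: ref 1 -> FAULT, evict 2, frames=[6,1] (faults so far: 8)
  step 12: ref 4 -> FAULT, evict 6, frames=[4,1] (faults so far: 9)
  step 13: ref 6 -> FAULT, evict 1, frames=[4,6] (faults so far: 10)
  step 14: ref 4 -> HIT, frames=[4,6] (faults so far: 10)
  step 15: ref 1 -> FAULT, evict 6, frames=[4,1] (faults so far: 11)
  LRU total faults: 11
--- Optimal ---
  step 0: ref 4 -> FAULT, frames=[4,-] (faults so far: 1)
  step 1: ref 3 -> FAULT, frames=[4,3] (faults so far: 2)
  step 2: ref 5 -> FAULT, evict 3, frames=[4,5] (faults so far: 3)
  step 3: ref 4 -> HIT, frames=[4,5] (faults so far: 3)
  step 4: ref 6 -> FAULT, evict 4, frames=[6,5] (faults so far: 4)
  step 5: ref 5 -> HIT, frames=[6,5] (faults so far: 4)
  step 6: ref 6 -> HIT, frames=[6,5] (faults so far: 4)
  step 7: ref 2 -> FAULT, evict 5, frames=[6,2] (faults so far: 5)
  step 8: ref 2 -> HIT, frames=[6,2] (faults so far: 5)
  step 9: ref 6 -> HIT, frames=[6,2] (faults so far: 5)
  step 10: ref 6 -> HIT, frames=[6,2] (faults so far: 5)
  step 11: ref 1 -> FAULT, evict 2, frames=[6,1] (faults so far: 6)
  step 12: ref 4 -> FAULT, evict 1, frames=[6,4] (faults so far: 7)
  step 13: ref 6 -> HIT, frames=[6,4] (faults so far: 7)
  step 14: ref 4 -> HIT, frames=[6,4] (faults so far: 7)
  step 15: ref 1 -> FAULT, evict 4, frames=[6,1] (faults so far: 8)
  Optimal total faults: 8

Answer: 12 11 8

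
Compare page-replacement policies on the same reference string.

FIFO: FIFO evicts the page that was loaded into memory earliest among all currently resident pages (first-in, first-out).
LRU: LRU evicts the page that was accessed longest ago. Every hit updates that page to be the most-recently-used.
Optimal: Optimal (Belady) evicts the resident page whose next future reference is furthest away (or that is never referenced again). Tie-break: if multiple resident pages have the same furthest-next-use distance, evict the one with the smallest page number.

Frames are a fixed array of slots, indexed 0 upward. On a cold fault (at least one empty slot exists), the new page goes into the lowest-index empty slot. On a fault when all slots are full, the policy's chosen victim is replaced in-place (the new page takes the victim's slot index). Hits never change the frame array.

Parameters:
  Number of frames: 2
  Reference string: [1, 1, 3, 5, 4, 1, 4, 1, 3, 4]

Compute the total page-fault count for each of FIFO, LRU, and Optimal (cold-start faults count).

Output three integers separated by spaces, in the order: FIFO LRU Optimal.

--- FIFO ---
  step 0: ref 1 -> FAULT, frames=[1,-] (faults so far: 1)
  step 1: ref 1 -> HIT, frames=[1,-] (faults so far: 1)
  step 2: ref 3 -> FAULT, frames=[1,3] (faults so far: 2)
  step 3: ref 5 -> FAULT, evict 1, frames=[5,3] (faults so far: 3)
  step 4: ref 4 -> FAULT, evict 3, frames=[5,4] (faults so far: 4)
  step 5: ref 1 -> FAULT, evict 5, frames=[1,4] (faults so far: 5)
  step 6: ref 4 -> HIT, frames=[1,4] (faults so far: 5)
  step 7: ref 1 -> HIT, frames=[1,4] (faults so far: 5)
  step 8: ref 3 -> FAULT, evict 4, frames=[1,3] (faults so far: 6)
  step 9: ref 4 -> FAULT, evict 1, frames=[4,3] (faults so far: 7)
  FIFO total faults: 7
--- LRU ---
  step 0: ref 1 -> FAULT, frames=[1,-] (faults so far: 1)
  step 1: ref 1 -> HIT, frames=[1,-] (faults so far: 1)
  step 2: ref 3 -> FAULT, frames=[1,3] (faults so far: 2)
  step 3: ref 5 -> FAULT, evict 1, frames=[5,3] (faults so far: 3)
  step 4: ref 4 -> FAULT, evict 3, frames=[5,4] (faults so far: 4)
  step 5: ref 1 -> FAULT, evict 5, frames=[1,4] (faults so far: 5)
  step 6: ref 4 -> HIT, frames=[1,4] (faults so far: 5)
  step 7: ref 1 -> HIT, frames=[1,4] (faults so far: 5)
  step 8: ref 3 -> FAULT, evict 4, frames=[1,3] (faults so far: 6)
  step 9: ref 4 -> FAULT, evict 1, frames=[4,3] (faults so far: 7)
  LRU total faults: 7
--- Optimal ---
  step 0: ref 1 -> FAULT, frames=[1,-] (faults so far: 1)
  step 1: ref 1 -> HIT, frames=[1,-] (faults so far: 1)
  step 2: ref 3 -> FAULT, frames=[1,3] (faults so far: 2)
  step 3: ref 5 -> FAULT, evict 3, frames=[1,5] (faults so far: 3)
  step 4: ref 4 -> FAULT, evict 5, frames=[1,4] (faults so far: 4)
  step 5: ref 1 -> HIT, frames=[1,4] (faults so far: 4)
  step 6: ref 4 -> HIT, frames=[1,4] (faults so far: 4)
  step 7: ref 1 -> HIT, frames=[1,4] (faults so far: 4)
  step 8: ref 3 -> FAULT, evict 1, frames=[3,4] (faults so far: 5)
  step 9: ref 4 -> HIT, frames=[3,4] (faults so far: 5)
  Optimal total faults: 5

Answer: 7 7 5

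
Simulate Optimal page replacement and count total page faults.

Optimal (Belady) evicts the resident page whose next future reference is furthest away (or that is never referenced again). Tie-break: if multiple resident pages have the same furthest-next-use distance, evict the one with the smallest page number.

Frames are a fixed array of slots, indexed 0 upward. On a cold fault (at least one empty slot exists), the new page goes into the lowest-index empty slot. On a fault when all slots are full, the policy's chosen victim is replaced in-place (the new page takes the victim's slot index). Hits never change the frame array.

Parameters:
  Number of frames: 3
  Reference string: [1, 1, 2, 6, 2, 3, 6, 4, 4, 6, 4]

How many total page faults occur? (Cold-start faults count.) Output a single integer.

Step 0: ref 1 → FAULT, frames=[1,-,-]
Step 1: ref 1 → HIT, frames=[1,-,-]
Step 2: ref 2 → FAULT, frames=[1,2,-]
Step 3: ref 6 → FAULT, frames=[1,2,6]
Step 4: ref 2 → HIT, frames=[1,2,6]
Step 5: ref 3 → FAULT (evict 1), frames=[3,2,6]
Step 6: ref 6 → HIT, frames=[3,2,6]
Step 7: ref 4 → FAULT (evict 2), frames=[3,4,6]
Step 8: ref 4 → HIT, frames=[3,4,6]
Step 9: ref 6 → HIT, frames=[3,4,6]
Step 10: ref 4 → HIT, frames=[3,4,6]
Total faults: 5

Answer: 5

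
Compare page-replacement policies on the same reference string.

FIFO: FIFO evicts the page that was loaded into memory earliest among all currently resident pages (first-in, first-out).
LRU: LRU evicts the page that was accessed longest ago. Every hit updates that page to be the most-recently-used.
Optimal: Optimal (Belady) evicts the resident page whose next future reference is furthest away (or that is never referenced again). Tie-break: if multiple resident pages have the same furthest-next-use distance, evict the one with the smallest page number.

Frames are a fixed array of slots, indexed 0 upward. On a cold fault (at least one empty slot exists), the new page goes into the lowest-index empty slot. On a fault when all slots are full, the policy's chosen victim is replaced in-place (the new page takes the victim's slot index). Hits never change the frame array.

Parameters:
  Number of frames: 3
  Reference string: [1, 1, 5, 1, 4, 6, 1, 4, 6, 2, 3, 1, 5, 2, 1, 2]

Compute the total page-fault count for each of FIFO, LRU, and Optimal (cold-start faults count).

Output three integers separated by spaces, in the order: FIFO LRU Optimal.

--- FIFO ---
  step 0: ref 1 -> FAULT, frames=[1,-,-] (faults so far: 1)
  step 1: ref 1 -> HIT, frames=[1,-,-] (faults so far: 1)
  step 2: ref 5 -> FAULT, frames=[1,5,-] (faults so far: 2)
  step 3: ref 1 -> HIT, frames=[1,5,-] (faults so far: 2)
  step 4: ref 4 -> FAULT, frames=[1,5,4] (faults so far: 3)
  step 5: ref 6 -> FAULT, evict 1, frames=[6,5,4] (faults so far: 4)
  step 6: ref 1 -> FAULT, evict 5, frames=[6,1,4] (faults so far: 5)
  step 7: ref 4 -> HIT, frames=[6,1,4] (faults so far: 5)
  step 8: ref 6 -> HIT, frames=[6,1,4] (faults so far: 5)
  step 9: ref 2 -> FAULT, evict 4, frames=[6,1,2] (faults so far: 6)
  step 10: ref 3 -> FAULT, evict 6, frames=[3,1,2] (faults so far: 7)
  step 11: ref 1 -> HIT, frames=[3,1,2] (faults so far: 7)
  step 12: ref 5 -> FAULT, evict 1, frames=[3,5,2] (faults so far: 8)
  step 13: ref 2 -> HIT, frames=[3,5,2] (faults so far: 8)
  step 14: ref 1 -> FAULT, evict 2, frames=[3,5,1] (faults so far: 9)
  step 15: ref 2 -> FAULT, evict 3, frames=[2,5,1] (faults so far: 10)
  FIFO total faults: 10
--- LRU ---
  step 0: ref 1 -> FAULT, frames=[1,-,-] (faults so far: 1)
  step 1: ref 1 -> HIT, frames=[1,-,-] (faults so far: 1)
  step 2: ref 5 -> FAULT, frames=[1,5,-] (faults so far: 2)
  step 3: ref 1 -> HIT, frames=[1,5,-] (faults so far: 2)
  step 4: ref 4 -> FAULT, frames=[1,5,4] (faults so far: 3)
  step 5: ref 6 -> FAULT, evict 5, frames=[1,6,4] (faults so far: 4)
  step 6: ref 1 -> HIT, frames=[1,6,4] (faults so far: 4)
  step 7: ref 4 -> HIT, frames=[1,6,4] (faults so far: 4)
  step 8: ref 6 -> HIT, frames=[1,6,4] (faults so far: 4)
  step 9: ref 2 -> FAULT, evict 1, frames=[2,6,4] (faults so far: 5)
  step 10: ref 3 -> FAULT, evict 4, frames=[2,6,3] (faults so far: 6)
  step 11: ref 1 -> FAULT, evict 6, frames=[2,1,3] (faults so far: 7)
  step 12: ref 5 -> FAULT, evict 2, frames=[5,1,3] (faults so far: 8)
  step 13: ref 2 -> FAULT, evict 3, frames=[5,1,2] (faults so far: 9)
  step 14: ref 1 -> HIT, frames=[5,1,2] (faults so far: 9)
  step 15: ref 2 -> HIT, frames=[5,1,2] (faults so far: 9)
  LRU total faults: 9
--- Optimal ---
  step 0: ref 1 -> FAULT, frames=[1,-,-] (faults so far: 1)
  step 1: ref 1 -> HIT, frames=[1,-,-] (faults so far: 1)
  step 2: ref 5 -> FAULT, frames=[1,5,-] (faults so far: 2)
  step 3: ref 1 -> HIT, frames=[1,5,-] (faults so far: 2)
  step 4: ref 4 -> FAULT, frames=[1,5,4] (faults so far: 3)
  step 5: ref 6 -> FAULT, evict 5, frames=[1,6,4] (faults so far: 4)
  step 6: ref 1 -> HIT, frames=[1,6,4] (faults so far: 4)
  step 7: ref 4 -> HIT, frames=[1,6,4] (faults so far: 4)
  step 8: ref 6 -> HIT, frames=[1,6,4] (faults so far: 4)
  step 9: ref 2 -> FAULT, evict 4, frames=[1,6,2] (faults so far: 5)
  step 10: ref 3 -> FAULT, evict 6, frames=[1,3,2] (faults so far: 6)
  step 11: ref 1 -> HIT, frames=[1,3,2] (faults so far: 6)
  step 12: ref 5 -> FAULT, evict 3, frames=[1,5,2] (faults so far: 7)
  step 13: ref 2 -> HIT, frames=[1,5,2] (faults so far: 7)
  step 14: ref 1 -> HIT, frames=[1,5,2] (faults so far: 7)
  step 15: ref 2 -> HIT, frames=[1,5,2] (faults so far: 7)
  Optimal total faults: 7

Answer: 10 9 7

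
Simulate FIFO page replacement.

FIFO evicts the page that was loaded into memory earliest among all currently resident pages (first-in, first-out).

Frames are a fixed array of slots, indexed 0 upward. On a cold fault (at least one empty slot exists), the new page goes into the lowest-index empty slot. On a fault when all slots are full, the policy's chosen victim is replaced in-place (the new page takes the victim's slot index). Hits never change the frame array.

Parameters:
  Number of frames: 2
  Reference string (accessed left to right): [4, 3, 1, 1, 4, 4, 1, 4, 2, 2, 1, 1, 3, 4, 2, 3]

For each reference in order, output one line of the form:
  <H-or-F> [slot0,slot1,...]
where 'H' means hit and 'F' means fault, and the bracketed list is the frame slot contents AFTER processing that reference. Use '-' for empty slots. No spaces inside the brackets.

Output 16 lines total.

F [4,-]
F [4,3]
F [1,3]
H [1,3]
F [1,4]
H [1,4]
H [1,4]
H [1,4]
F [2,4]
H [2,4]
F [2,1]
H [2,1]
F [3,1]
F [3,4]
F [2,4]
F [2,3]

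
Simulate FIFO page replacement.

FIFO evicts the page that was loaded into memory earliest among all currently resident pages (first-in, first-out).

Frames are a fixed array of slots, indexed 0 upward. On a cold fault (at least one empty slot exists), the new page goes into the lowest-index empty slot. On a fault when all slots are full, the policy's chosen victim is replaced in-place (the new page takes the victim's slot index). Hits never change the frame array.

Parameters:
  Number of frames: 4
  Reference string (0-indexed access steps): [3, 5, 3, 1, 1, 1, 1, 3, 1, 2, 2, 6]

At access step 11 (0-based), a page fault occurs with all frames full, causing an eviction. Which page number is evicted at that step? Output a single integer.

Step 0: ref 3 -> FAULT, frames=[3,-,-,-]
Step 1: ref 5 -> FAULT, frames=[3,5,-,-]
Step 2: ref 3 -> HIT, frames=[3,5,-,-]
Step 3: ref 1 -> FAULT, frames=[3,5,1,-]
Step 4: ref 1 -> HIT, frames=[3,5,1,-]
Step 5: ref 1 -> HIT, frames=[3,5,1,-]
Step 6: ref 1 -> HIT, frames=[3,5,1,-]
Step 7: ref 3 -> HIT, frames=[3,5,1,-]
Step 8: ref 1 -> HIT, frames=[3,5,1,-]
Step 9: ref 2 -> FAULT, frames=[3,5,1,2]
Step 10: ref 2 -> HIT, frames=[3,5,1,2]
Step 11: ref 6 -> FAULT, evict 3, frames=[6,5,1,2]
At step 11: evicted page 3

Answer: 3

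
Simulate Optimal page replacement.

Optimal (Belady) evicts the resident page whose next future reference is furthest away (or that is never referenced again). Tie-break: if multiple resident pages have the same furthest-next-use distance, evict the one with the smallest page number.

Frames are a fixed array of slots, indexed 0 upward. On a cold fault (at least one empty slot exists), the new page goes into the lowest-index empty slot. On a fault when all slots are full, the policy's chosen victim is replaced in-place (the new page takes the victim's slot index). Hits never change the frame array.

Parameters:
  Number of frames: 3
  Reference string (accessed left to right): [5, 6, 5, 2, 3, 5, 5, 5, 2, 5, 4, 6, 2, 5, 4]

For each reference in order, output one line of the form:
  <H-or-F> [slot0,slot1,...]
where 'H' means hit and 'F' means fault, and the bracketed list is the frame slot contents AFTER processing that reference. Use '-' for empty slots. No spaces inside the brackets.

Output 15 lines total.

F [5,-,-]
F [5,6,-]
H [5,6,-]
F [5,6,2]
F [5,3,2]
H [5,3,2]
H [5,3,2]
H [5,3,2]
H [5,3,2]
H [5,3,2]
F [5,4,2]
F [5,6,2]
H [5,6,2]
H [5,6,2]
F [5,6,4]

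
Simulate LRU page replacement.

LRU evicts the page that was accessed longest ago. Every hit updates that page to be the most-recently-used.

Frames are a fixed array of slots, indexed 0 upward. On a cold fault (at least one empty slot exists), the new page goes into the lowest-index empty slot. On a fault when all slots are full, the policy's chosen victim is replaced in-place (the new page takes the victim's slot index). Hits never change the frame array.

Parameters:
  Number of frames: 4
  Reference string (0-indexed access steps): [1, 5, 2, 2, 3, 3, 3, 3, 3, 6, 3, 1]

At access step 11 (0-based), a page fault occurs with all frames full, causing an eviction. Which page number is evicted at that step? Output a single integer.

Step 0: ref 1 -> FAULT, frames=[1,-,-,-]
Step 1: ref 5 -> FAULT, frames=[1,5,-,-]
Step 2: ref 2 -> FAULT, frames=[1,5,2,-]
Step 3: ref 2 -> HIT, frames=[1,5,2,-]
Step 4: ref 3 -> FAULT, frames=[1,5,2,3]
Step 5: ref 3 -> HIT, frames=[1,5,2,3]
Step 6: ref 3 -> HIT, frames=[1,5,2,3]
Step 7: ref 3 -> HIT, frames=[1,5,2,3]
Step 8: ref 3 -> HIT, frames=[1,5,2,3]
Step 9: ref 6 -> FAULT, evict 1, frames=[6,5,2,3]
Step 10: ref 3 -> HIT, frames=[6,5,2,3]
Step 11: ref 1 -> FAULT, evict 5, frames=[6,1,2,3]
At step 11: evicted page 5

Answer: 5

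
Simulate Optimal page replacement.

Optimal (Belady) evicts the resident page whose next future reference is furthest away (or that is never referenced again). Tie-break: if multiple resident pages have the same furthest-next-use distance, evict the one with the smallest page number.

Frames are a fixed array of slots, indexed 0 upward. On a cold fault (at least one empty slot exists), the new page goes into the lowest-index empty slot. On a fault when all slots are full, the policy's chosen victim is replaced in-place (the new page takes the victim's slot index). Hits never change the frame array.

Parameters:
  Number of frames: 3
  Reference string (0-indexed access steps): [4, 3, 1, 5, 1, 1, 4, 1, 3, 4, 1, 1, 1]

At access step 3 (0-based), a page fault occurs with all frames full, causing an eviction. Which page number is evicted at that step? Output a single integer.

Step 0: ref 4 -> FAULT, frames=[4,-,-]
Step 1: ref 3 -> FAULT, frames=[4,3,-]
Step 2: ref 1 -> FAULT, frames=[4,3,1]
Step 3: ref 5 -> FAULT, evict 3, frames=[4,5,1]
At step 3: evicted page 3

Answer: 3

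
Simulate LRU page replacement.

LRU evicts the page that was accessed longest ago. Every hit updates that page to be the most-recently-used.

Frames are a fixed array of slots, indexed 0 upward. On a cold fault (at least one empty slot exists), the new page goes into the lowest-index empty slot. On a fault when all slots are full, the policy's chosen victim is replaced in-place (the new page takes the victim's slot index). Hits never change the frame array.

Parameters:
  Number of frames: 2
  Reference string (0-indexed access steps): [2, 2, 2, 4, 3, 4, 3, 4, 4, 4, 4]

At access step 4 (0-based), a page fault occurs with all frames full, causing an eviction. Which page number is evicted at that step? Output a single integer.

Step 0: ref 2 -> FAULT, frames=[2,-]
Step 1: ref 2 -> HIT, frames=[2,-]
Step 2: ref 2 -> HIT, frames=[2,-]
Step 3: ref 4 -> FAULT, frames=[2,4]
Step 4: ref 3 -> FAULT, evict 2, frames=[3,4]
At step 4: evicted page 2

Answer: 2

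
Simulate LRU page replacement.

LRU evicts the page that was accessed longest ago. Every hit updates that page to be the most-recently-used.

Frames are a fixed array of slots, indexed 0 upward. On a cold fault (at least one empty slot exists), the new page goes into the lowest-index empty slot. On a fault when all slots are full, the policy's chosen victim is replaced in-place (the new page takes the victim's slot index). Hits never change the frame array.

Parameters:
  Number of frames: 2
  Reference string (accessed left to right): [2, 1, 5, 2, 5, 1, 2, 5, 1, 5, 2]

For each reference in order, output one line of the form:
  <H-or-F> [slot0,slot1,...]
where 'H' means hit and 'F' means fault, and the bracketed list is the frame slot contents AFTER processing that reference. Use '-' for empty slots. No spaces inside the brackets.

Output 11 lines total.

F [2,-]
F [2,1]
F [5,1]
F [5,2]
H [5,2]
F [5,1]
F [2,1]
F [2,5]
F [1,5]
H [1,5]
F [2,5]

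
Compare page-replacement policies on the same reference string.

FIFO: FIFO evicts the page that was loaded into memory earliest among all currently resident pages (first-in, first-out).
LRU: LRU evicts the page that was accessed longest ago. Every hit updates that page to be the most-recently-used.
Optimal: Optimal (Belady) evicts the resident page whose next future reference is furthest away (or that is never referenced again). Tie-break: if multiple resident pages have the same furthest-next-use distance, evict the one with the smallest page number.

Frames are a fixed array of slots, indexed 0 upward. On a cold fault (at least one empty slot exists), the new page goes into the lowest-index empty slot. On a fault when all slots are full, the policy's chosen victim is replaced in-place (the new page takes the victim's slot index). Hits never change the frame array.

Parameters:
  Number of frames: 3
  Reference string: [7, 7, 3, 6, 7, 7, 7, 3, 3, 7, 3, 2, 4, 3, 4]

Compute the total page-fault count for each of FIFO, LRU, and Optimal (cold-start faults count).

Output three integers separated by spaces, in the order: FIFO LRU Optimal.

Answer: 6 5 5

Derivation:
--- FIFO ---
  step 0: ref 7 -> FAULT, frames=[7,-,-] (faults so far: 1)
  step 1: ref 7 -> HIT, frames=[7,-,-] (faults so far: 1)
  step 2: ref 3 -> FAULT, frames=[7,3,-] (faults so far: 2)
  step 3: ref 6 -> FAULT, frames=[7,3,6] (faults so far: 3)
  step 4: ref 7 -> HIT, frames=[7,3,6] (faults so far: 3)
  step 5: ref 7 -> HIT, frames=[7,3,6] (faults so far: 3)
  step 6: ref 7 -> HIT, frames=[7,3,6] (faults so far: 3)
  step 7: ref 3 -> HIT, frames=[7,3,6] (faults so far: 3)
  step 8: ref 3 -> HIT, frames=[7,3,6] (faults so far: 3)
  step 9: ref 7 -> HIT, frames=[7,3,6] (faults so far: 3)
  step 10: ref 3 -> HIT, frames=[7,3,6] (faults so far: 3)
  step 11: ref 2 -> FAULT, evict 7, frames=[2,3,6] (faults so far: 4)
  step 12: ref 4 -> FAULT, evict 3, frames=[2,4,6] (faults so far: 5)
  step 13: ref 3 -> FAULT, evict 6, frames=[2,4,3] (faults so far: 6)
  step 14: ref 4 -> HIT, frames=[2,4,3] (faults so far: 6)
  FIFO total faults: 6
--- LRU ---
  step 0: ref 7 -> FAULT, frames=[7,-,-] (faults so far: 1)
  step 1: ref 7 -> HIT, frames=[7,-,-] (faults so far: 1)
  step 2: ref 3 -> FAULT, frames=[7,3,-] (faults so far: 2)
  step 3: ref 6 -> FAULT, frames=[7,3,6] (faults so far: 3)
  step 4: ref 7 -> HIT, frames=[7,3,6] (faults so far: 3)
  step 5: ref 7 -> HIT, frames=[7,3,6] (faults so far: 3)
  step 6: ref 7 -> HIT, frames=[7,3,6] (faults so far: 3)
  step 7: ref 3 -> HIT, frames=[7,3,6] (faults so far: 3)
  step 8: ref 3 -> HIT, frames=[7,3,6] (faults so far: 3)
  step 9: ref 7 -> HIT, frames=[7,3,6] (faults so far: 3)
  step 10: ref 3 -> HIT, frames=[7,3,6] (faults so far: 3)
  step 11: ref 2 -> FAULT, evict 6, frames=[7,3,2] (faults so far: 4)
  step 12: ref 4 -> FAULT, evict 7, frames=[4,3,2] (faults so far: 5)
  step 13: ref 3 -> HIT, frames=[4,3,2] (faults so far: 5)
  step 14: ref 4 -> HIT, frames=[4,3,2] (faults so far: 5)
  LRU total faults: 5
--- Optimal ---
  step 0: ref 7 -> FAULT, frames=[7,-,-] (faults so far: 1)
  step 1: ref 7 -> HIT, frames=[7,-,-] (faults so far: 1)
  step 2: ref 3 -> FAULT, frames=[7,3,-] (faults so far: 2)
  step 3: ref 6 -> FAULT, frames=[7,3,6] (faults so far: 3)
  step 4: ref 7 -> HIT, frames=[7,3,6] (faults so far: 3)
  step 5: ref 7 -> HIT, frames=[7,3,6] (faults so far: 3)
  step 6: ref 7 -> HIT, frames=[7,3,6] (faults so far: 3)
  step 7: ref 3 -> HIT, frames=[7,3,6] (faults so far: 3)
  step 8: ref 3 -> HIT, frames=[7,3,6] (faults so far: 3)
  step 9: ref 7 -> HIT, frames=[7,3,6] (faults so far: 3)
  step 10: ref 3 -> HIT, frames=[7,3,6] (faults so far: 3)
  step 11: ref 2 -> FAULT, evict 6, frames=[7,3,2] (faults so far: 4)
  step 12: ref 4 -> FAULT, evict 2, frames=[7,3,4] (faults so far: 5)
  step 13: ref 3 -> HIT, frames=[7,3,4] (faults so far: 5)
  step 14: ref 4 -> HIT, frames=[7,3,4] (faults so far: 5)
  Optimal total faults: 5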